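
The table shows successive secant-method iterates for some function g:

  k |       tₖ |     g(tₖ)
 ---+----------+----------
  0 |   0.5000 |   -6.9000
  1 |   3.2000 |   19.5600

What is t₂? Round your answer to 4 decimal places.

t₂ = 3.2000 − 19.5600·(3.2000 − 0.5000) / (19.5600 − (-6.9000))
   = 3.2000 − (52.812000)/(26.460000) = 1.204082

1.2041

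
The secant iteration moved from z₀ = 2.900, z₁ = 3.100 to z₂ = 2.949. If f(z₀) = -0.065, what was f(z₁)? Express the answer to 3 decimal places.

The secant line through (2.900, -0.065) and (3.100, f(z₁)) crosses zero at z₂ = 2.949.
So (2.900, -0.065), (3.100, f(z₁)), (2.949, 0) are collinear:
f(z₁) = -0.065 · (3.100 − 2.949) / (2.900 − 2.949) = -0.065 · (0.15100)/(-0.04900) = 0.20031

0.200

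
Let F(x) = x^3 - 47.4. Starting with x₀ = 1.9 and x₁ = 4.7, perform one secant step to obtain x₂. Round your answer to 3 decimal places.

3.071

F(1.9) = -40.54100, F(4.7) = 56.42300
x₂ = 4.70000 − 56.42300·(4.70000 − 1.90000) / (56.42300 − (-40.54100)) = 4.70000 − (157.98440)/(96.96400) = 3.07069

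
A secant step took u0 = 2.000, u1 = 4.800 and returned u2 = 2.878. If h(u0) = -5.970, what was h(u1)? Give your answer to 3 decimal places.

The secant line through (2.000, -5.970) and (4.800, h(u1)) crosses zero at u2 = 2.878.
So (2.000, -5.970), (4.800, h(u1)), (2.878, 0) are collinear:
h(u1) = -5.970 · (4.800 − 2.878) / (2.000 − 2.878) = -5.970 · (1.92200)/(-0.87800) = 13.06872

13.069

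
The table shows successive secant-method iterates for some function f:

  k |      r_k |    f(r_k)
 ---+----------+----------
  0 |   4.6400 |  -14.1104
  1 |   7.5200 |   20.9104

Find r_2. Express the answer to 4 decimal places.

5.8004

r_2 = 7.5200 − 20.9104·(7.5200 − 4.6400) / (20.9104 − (-14.1104))
   = 7.5200 − (60.221952)/(35.020800) = 5.800395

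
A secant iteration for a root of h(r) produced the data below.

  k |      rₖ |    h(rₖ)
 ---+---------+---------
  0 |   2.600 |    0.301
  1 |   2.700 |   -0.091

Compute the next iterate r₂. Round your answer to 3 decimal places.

2.677

r₂ = 2.700 − (-0.091)·(2.700 − 2.600) / (-0.091 − 0.301)
   = 2.700 − (-0.00910)/(-0.39200) = 2.67679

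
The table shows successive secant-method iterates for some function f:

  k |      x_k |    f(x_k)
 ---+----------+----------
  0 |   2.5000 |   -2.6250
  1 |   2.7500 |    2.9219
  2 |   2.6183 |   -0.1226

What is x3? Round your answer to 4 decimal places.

x3 = 2.6183 − (-0.1226)·(2.6183 − 2.7500) / (-0.1226 − 2.9219)
   = 2.6183 − (0.016146)/(-3.044500) = 2.623603

2.6236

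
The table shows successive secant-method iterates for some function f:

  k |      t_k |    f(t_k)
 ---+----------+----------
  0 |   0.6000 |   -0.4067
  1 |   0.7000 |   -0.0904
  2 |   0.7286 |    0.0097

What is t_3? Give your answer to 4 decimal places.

0.7258

t_3 = 0.7286 − 0.0097·(0.7286 − 0.7000) / (0.0097 − (-0.0904))
   = 0.7286 − (0.000277)/(0.100100) = 0.725829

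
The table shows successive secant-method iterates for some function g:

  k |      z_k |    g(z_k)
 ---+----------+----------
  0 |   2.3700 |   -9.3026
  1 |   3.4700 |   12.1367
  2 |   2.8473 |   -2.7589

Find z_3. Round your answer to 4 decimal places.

2.9626

z_3 = 2.8473 − (-2.7589)·(2.8473 − 3.4700) / (-2.7589 − 12.1367)
   = 2.8473 − (1.717967)/(-14.895600) = 2.962634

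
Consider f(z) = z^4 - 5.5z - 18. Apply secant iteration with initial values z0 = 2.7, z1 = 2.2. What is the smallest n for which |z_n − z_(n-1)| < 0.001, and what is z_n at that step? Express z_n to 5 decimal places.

n = 5, z_n = 2.35914

f(2.7) = 20.2941000, f(2.2) = -6.6744000
z2 = 2.2000000 − (-6.6744000)·(-0.5000000)/(-26.9685000) = 2.3237444;  |Δ| = 0.1237444
f(2.3237444) = -1.6228848
z3 = 2.3237444 − (-1.6228848)·(0.1237444)/(5.0515152) = 2.3634993;  |Δ| = 0.0397550
f(2.3634993) = 0.2055924
z4 = 2.3634993 − 0.2055924·(0.0397550)/(1.8284771) = 2.3590293;  |Δ| = 0.0044700
f(2.3590293) = -0.0052207
z5 = 2.3590293 − (-0.0052207)·(-0.0044700)/(-0.2108131) = 2.3591400;  |Δ| = 0.0001107
|z5 − z4| = 0.0001107 < 0.001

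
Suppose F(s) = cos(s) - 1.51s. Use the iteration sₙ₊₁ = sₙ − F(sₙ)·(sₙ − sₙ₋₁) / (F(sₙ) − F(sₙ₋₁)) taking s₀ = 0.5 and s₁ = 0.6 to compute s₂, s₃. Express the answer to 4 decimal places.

0.5603, 0.5608

F(0.5) = 0.122583, F(0.6) = -0.080664
s₂ = 0.600000 − (-0.080664)·(0.600000 − 0.500000) / (-0.080664 − 0.122583) = 0.600000 − (-0.008066)/(-0.203247) = 0.560312
F(0.560312) = 0.001018
s₃ = 0.560312 − 0.001018·(0.560312 − 0.600000) / (0.001018 − (-0.080664)) = 0.560312 − (-0.000040)/(0.081682) = 0.560807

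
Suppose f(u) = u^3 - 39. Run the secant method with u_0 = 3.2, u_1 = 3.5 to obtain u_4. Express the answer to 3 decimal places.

3.391

f(3.2) = -6.23200, f(3.5) = 3.87500
u_2 = 3.50000 − 3.87500·(3.50000 − 3.20000) / (3.87500 − (-6.23200)) = 3.50000 − (1.16250)/(10.10700) = 3.38498
f(3.38498) = -0.21457
u_3 = 3.38498 − (-0.21457)·(3.38498 − 3.50000) / (-0.21457 − 3.87500) = 3.38498 − (0.02468)/(-4.08957) = 3.39102
f(3.39102) = -0.00676
u_4 = 3.39102 − (-0.00676)·(3.39102 − 3.38498) / (-0.00676 − (-0.21457)) = 3.39102 − (-0.00004)/(0.20781) = 3.39121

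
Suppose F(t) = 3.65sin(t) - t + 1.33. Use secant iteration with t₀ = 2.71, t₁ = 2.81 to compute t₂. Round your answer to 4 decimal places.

2.7435

F(2.71) = 0.146860, F(2.81) = -0.291745
t₂ = 2.810000 − (-0.291745)·(2.810000 − 2.710000) / (-0.291745 − 0.146860) = 2.810000 − (-0.029174)/(-0.438605) = 2.743484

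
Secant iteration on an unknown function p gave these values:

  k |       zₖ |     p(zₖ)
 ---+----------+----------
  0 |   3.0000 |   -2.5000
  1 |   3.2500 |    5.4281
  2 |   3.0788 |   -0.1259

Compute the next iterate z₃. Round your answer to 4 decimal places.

3.0827

z₃ = 3.0788 − (-0.1259)·(3.0788 − 3.2500) / (-0.1259 − 5.4281)
   = 3.0788 − (0.021554)/(-5.554000) = 3.082681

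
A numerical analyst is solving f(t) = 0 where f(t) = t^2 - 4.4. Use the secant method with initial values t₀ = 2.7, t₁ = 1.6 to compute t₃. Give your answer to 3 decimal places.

2.107

f(2.7) = 2.89000, f(1.6) = -1.84000
t₂ = 1.60000 − (-1.84000)·(1.60000 − 2.70000) / (-1.84000 − 2.89000) = 1.60000 − (2.02400)/(-4.73000) = 2.02791
f(2.02791) = -0.28759
t₃ = 2.02791 − (-0.28759)·(2.02791 − 1.60000) / (-0.28759 − (-1.84000)) = 2.02791 − (-0.12306)/(1.55241) = 2.10718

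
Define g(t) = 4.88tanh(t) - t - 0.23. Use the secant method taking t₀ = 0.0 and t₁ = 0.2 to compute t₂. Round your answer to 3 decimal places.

g(0.0) = -0.23000, g(0.2) = 0.53319
t₂ = 0.20000 − 0.53319·(0.20000 − 0.00000) / (0.53319 − (-0.23000)) = 0.20000 − (0.10664)/(0.76319) = 0.06027

0.060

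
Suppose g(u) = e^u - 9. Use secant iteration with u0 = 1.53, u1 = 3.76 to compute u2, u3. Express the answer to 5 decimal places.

1.78493, 1.94730

g(1.53) = -4.3818232, g(3.76) = 33.9484260
u2 = 3.7600000 − 33.9484260·(3.7600000 − 1.5300000) / (33.9484260 − (-4.3818232)) = 3.7600000 − (75.7049899)/(38.3302492) = 1.7849283
g(1.7849283) = -3.0408473
u3 = 1.7849283 − (-3.0408473)·(1.7849283 − 3.7600000) / (-3.0408473 − 33.9484260) = 1.7849283 − (6.0058914)/(-36.9892733) = 1.9472968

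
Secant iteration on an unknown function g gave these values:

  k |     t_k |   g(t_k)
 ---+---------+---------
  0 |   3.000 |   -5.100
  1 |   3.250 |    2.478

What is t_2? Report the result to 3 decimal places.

3.168

t_2 = 3.250 − 2.478·(3.250 − 3.000) / (2.478 − (-5.100))
   = 3.250 − (0.61950)/(7.57800) = 3.16825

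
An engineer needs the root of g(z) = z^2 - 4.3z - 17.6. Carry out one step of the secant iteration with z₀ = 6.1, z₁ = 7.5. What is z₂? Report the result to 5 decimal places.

g(6.1) = -6.6200000, g(7.5) = 6.4000000
z₂ = 7.5000000 − 6.4000000·(7.5000000 − 6.1000000) / (6.4000000 − (-6.6200000)) = 7.5000000 − (8.9600000)/(13.0200000) = 6.8118280

6.81183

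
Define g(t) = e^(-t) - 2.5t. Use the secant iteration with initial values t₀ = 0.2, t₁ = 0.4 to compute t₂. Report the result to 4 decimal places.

g(0.2) = 0.318731, g(0.4) = -0.329680
t₂ = 0.400000 − (-0.329680)·(0.400000 − 0.200000) / (-0.329680 − 0.318731) = 0.400000 − (-0.065936)/(-0.648411) = 0.298311

0.2983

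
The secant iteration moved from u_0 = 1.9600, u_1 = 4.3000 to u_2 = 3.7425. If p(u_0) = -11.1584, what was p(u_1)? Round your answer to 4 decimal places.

The secant line through (1.9600, -11.1584) and (4.3000, p(u_1)) crosses zero at u_2 = 3.7425.
So (1.9600, -11.1584), (4.3000, p(u_1)), (3.7425, 0) are collinear:
p(u_1) = -11.1584 · (4.3000 − 3.7425) / (1.9600 − 3.7425) = -11.1584 · (0.557500)/(-1.782500) = 3.489934

3.4899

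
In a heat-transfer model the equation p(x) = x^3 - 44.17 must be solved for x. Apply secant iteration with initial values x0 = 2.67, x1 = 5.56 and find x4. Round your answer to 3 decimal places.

p(2.67) = -25.13584, p(5.56) = 127.70962
x2 = 5.56000 − 127.70962·(5.56000 − 2.67000) / (127.70962 − (-25.13584)) = 5.56000 − (369.08079)/(152.84545) = 3.14527
p(3.14527) = -13.05477
x3 = 3.14527 − (-13.05477)·(3.14527 − 5.56000) / (-13.05477 − 127.70962) = 3.14527 − (31.52377)/(-140.76439) = 3.36922
p(3.36922) = -5.92398
x4 = 3.36922 − (-5.92398)·(3.36922 − 3.14527) / (-5.92398 − (-13.05477)) = 3.36922 − (-1.32666)/(7.13079) = 3.55526

3.555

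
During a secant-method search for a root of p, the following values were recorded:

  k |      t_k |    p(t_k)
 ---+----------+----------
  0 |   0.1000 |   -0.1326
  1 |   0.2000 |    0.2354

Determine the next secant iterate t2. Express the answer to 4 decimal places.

0.1360

t2 = 0.2000 − 0.2354·(0.2000 − 0.1000) / (0.2354 − (-0.1326))
   = 0.2000 − (0.023540)/(0.368000) = 0.136033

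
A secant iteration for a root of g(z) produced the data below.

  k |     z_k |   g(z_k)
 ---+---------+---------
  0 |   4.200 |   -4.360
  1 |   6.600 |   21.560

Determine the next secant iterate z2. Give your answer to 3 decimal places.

4.604

z2 = 6.600 − 21.560·(6.600 − 4.200) / (21.560 − (-4.360))
   = 6.600 − (51.74400)/(25.92000) = 4.60370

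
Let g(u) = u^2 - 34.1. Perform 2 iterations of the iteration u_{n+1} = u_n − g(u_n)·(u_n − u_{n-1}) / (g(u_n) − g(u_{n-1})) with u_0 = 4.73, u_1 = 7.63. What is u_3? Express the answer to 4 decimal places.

5.8179

g(4.73) = -11.727100, g(7.63) = 24.116900
u_2 = 7.630000 − 24.116900·(7.630000 − 4.730000) / (24.116900 − (-11.727100)) = 7.630000 − (69.939010)/(35.844000) = 5.678794
g(5.678794) = -1.851293
u_3 = 5.678794 − (-1.851293)·(5.678794 − 7.630000) / (-1.851293 − 24.116900) = 5.678794 − (3.612253)/(-25.968193) = 5.817897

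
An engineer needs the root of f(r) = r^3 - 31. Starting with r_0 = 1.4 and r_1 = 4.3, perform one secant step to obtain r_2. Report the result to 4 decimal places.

f(1.4) = -28.256000, f(4.3) = 48.507000
r_2 = 4.300000 − 48.507000·(4.300000 − 1.400000) / (48.507000 − (-28.256000)) = 4.300000 − (140.670300)/(76.763000) = 2.467473

2.4675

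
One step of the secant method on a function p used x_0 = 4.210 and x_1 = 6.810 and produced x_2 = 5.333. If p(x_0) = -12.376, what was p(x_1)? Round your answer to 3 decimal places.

16.277

The secant line through (4.210, -12.376) and (6.810, p(x_1)) crosses zero at x_2 = 5.333.
So (4.210, -12.376), (6.810, p(x_1)), (5.333, 0) are collinear:
p(x_1) = -12.376 · (6.810 − 5.333) / (4.210 − 5.333) = -12.376 · (1.47700)/(-1.12300) = 16.27725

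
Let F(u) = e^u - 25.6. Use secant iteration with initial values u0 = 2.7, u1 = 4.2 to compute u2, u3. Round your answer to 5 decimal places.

F(2.7) = -10.7202683, F(4.2) = 41.0863310
u2 = 4.2000000 − 41.0863310·(4.2000000 − 2.7000000) / (41.0863310 − (-10.7202683)) = 4.2000000 − (61.6294966)/(51.8065993) = 3.0103929
F(3.0103929) = -5.3046269
u3 = 3.0103929 − (-5.3046269)·(3.0103929 − 4.2000000) / (-5.3046269 − 41.0863310) = 3.0103929 − (6.3104216)/(-46.3909579) = 3.1464199

3.01039, 3.14642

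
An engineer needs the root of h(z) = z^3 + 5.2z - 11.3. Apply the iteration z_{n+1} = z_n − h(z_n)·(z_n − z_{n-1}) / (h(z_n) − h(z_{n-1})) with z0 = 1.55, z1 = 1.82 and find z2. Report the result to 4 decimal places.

1.5148

h(1.55) = 0.483875, h(1.82) = 4.192568
z2 = 1.820000 − 4.192568·(1.820000 − 1.550000) / (4.192568 − 0.483875) = 1.820000 − (1.131993)/(3.708693) = 1.514773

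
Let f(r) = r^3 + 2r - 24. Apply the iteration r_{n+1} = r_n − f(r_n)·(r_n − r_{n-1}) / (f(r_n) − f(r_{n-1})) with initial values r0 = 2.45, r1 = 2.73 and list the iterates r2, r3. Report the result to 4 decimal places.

f(2.45) = -4.393875, f(2.73) = 1.806417
r2 = 2.730000 − 1.806417·(2.730000 − 2.450000) / (1.806417 − (-4.393875)) = 2.730000 − (0.505797)/(6.200292) = 2.648424
f(2.648424) = -0.126716
r3 = 2.648424 − (-0.126716)·(2.648424 − 2.730000) / (-0.126716 − 1.806417) = 2.648424 − (0.010337)/(-1.933133) = 2.653771

2.6484, 2.6538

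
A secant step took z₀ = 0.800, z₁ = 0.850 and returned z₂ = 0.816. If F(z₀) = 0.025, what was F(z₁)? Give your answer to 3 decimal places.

-0.053

The secant line through (0.800, 0.025) and (0.850, F(z₁)) crosses zero at z₂ = 0.816.
So (0.800, 0.025), (0.850, F(z₁)), (0.816, 0) are collinear:
F(z₁) = 0.025 · (0.850 − 0.816) / (0.800 − 0.816) = 0.025 · (0.03400)/(-0.01600) = -0.05313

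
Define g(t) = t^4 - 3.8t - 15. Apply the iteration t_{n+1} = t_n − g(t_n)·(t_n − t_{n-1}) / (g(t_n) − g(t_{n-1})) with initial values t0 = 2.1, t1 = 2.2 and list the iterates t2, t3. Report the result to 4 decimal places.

2.1982, 2.1983

g(2.1) = -3.531900, g(2.2) = 0.065600
t2 = 2.200000 − 0.065600·(2.200000 − 2.100000) / (0.065600 − (-3.531900)) = 2.200000 − (0.006560)/(3.597500) = 2.198177
g(2.198177) = -0.005040
t3 = 2.198177 − (-0.005040)·(2.198177 − 2.200000) / (-0.005040 − 0.065600) = 2.198177 − (0.000009)/(-0.070640) = 2.198307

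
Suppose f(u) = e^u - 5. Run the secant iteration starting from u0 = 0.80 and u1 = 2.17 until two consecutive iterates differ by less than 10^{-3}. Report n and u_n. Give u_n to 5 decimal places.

f(0.80) = -2.7744591, f(2.17) = 3.7582840
u2 = 2.1700000 − 3.7582840·(1.3700000)/(6.5327431) = 1.3818396;  |Δ| = 0.7881604
f(1.3818396) = -1.0177792
u3 = 1.3818396 − (-1.0177792)·(-0.7881604)/(-4.7760633) = 1.5497966;  |Δ| = 0.1679570
f(1.5497966) = -0.2894878
u4 = 1.5497966 − (-0.2894878)·(0.1679570)/(0.7282914) = 1.6165577;  |Δ| = 0.0667611
f(1.6165577) = 0.0357260
u5 = 1.6165577 − 0.0357260·(0.0667611)/(0.3252138) = 1.6092237;  |Δ| = 0.0073340
f(1.6092237) = -0.0010707
u6 = 1.6092237 − (-0.0010707)·(-0.0073340)/(-0.0367967) = 1.6094372;  |Δ| = 0.0002134
|u6 − u5| = 0.0002134 < 10^{-3}

n = 6, u_n = 1.60944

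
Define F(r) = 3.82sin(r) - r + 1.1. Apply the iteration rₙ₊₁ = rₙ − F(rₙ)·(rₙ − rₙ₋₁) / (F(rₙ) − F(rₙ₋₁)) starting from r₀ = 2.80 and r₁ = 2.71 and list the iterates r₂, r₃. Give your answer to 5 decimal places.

2.70735, 2.70731

F(2.80) = -0.4203453, F(2.71) = -0.0120255
r₂ = 2.7100000 − (-0.0120255)·(2.7100000 − 2.8000000) / (-0.0120255 − (-0.4203453)) = 2.7100000 − (0.0010823)/(0.4083198) = 2.7073494
F(2.7073494) = -0.0001837
r₃ = 2.7073494 − (-0.0001837)·(2.7073494 − 2.7100000) / (-0.0001837 − (-0.0120255)) = 2.7073494 − (0.0000005)/(0.0118418) = 2.7073083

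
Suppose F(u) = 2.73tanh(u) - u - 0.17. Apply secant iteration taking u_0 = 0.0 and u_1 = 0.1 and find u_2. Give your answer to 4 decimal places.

0.0988

F(0.0) = -0.170000, F(0.1) = 0.002094
u_2 = 0.100000 − 0.002094·(0.100000 − 0.000000) / (0.002094 − (-0.170000)) = 0.100000 − (0.000209)/(0.172094) = 0.098783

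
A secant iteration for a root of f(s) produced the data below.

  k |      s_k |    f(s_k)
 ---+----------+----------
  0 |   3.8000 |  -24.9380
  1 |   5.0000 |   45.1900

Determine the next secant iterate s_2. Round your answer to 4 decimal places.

s_2 = 5.0000 − 45.1900·(5.0000 − 3.8000) / (45.1900 − (-24.9380))
   = 5.0000 − (54.228000)/(70.128000) = 4.226728

4.2267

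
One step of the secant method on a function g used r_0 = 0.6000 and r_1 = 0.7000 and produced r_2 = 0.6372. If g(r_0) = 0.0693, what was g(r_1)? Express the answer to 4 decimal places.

The secant line through (0.6000, 0.0693) and (0.7000, g(r_1)) crosses zero at r_2 = 0.6372.
So (0.6000, 0.0693), (0.7000, g(r_1)), (0.6372, 0) are collinear:
g(r_1) = 0.0693 · (0.7000 − 0.6372) / (0.6000 − 0.6372) = 0.0693 · (0.062800)/(-0.037200) = -0.116990

-0.1170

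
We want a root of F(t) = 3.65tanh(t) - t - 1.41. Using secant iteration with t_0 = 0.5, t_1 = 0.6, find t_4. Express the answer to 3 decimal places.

0.632

F(0.5) = -0.22327, F(0.6) = -0.04977
t_2 = 0.60000 − (-0.04977)·(0.60000 − 0.50000) / (-0.04977 − (-0.22327)) = 0.60000 − (-0.00498)/(0.17350) = 0.62868
F(0.62868) = -0.00510
t_3 = 0.62868 − (-0.00510)·(0.62868 − 0.60000) / (-0.00510 − (-0.04977)) = 0.62868 − (-0.00015)/(0.04467) = 0.63196
F(0.63196) = -0.00015
t_4 = 0.63196 − (-0.00015)·(0.63196 − 0.62868) / (-0.00015 − (-0.00510)) = 0.63196 − (0.00000)/(0.00496) = 0.63206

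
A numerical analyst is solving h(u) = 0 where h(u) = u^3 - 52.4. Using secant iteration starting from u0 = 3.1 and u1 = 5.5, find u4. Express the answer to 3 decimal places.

3.748

h(3.1) = -22.60900, h(5.5) = 113.97500
u2 = 5.50000 − 113.97500·(5.50000 − 3.10000) / (113.97500 − (-22.60900)) = 5.50000 − (273.54000)/(136.58400) = 3.49728
h(3.49728) = -9.62501
u3 = 3.49728 − (-9.62501)·(3.49728 − 5.50000) / (-9.62501 − 113.97500) = 3.49728 − (19.27624)/(-123.60001) = 3.65323
h(3.65323) = -3.64354
u4 = 3.65323 − (-3.64354)·(3.65323 − 3.49728) / (-3.64354 − (-9.62501)) = 3.65323 − (-0.56823)/(5.98147) = 3.74823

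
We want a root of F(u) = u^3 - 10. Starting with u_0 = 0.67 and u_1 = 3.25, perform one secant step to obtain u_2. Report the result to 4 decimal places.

F(0.67) = -9.699237, F(3.25) = 24.328125
u_2 = 3.250000 − 24.328125·(3.250000 − 0.670000) / (24.328125 − (-9.699237)) = 3.250000 − (62.766562)/(34.027362) = 1.405409

1.4054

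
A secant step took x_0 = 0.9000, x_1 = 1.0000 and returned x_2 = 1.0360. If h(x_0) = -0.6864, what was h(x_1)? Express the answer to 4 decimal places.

The secant line through (0.9000, -0.6864) and (1.0000, h(x_1)) crosses zero at x_2 = 1.0360.
So (0.9000, -0.6864), (1.0000, h(x_1)), (1.0360, 0) are collinear:
h(x_1) = -0.6864 · (1.0000 − 1.0360) / (0.9000 − 1.0360) = -0.6864 · (-0.036000)/(-0.136000) = -0.181694

-0.1817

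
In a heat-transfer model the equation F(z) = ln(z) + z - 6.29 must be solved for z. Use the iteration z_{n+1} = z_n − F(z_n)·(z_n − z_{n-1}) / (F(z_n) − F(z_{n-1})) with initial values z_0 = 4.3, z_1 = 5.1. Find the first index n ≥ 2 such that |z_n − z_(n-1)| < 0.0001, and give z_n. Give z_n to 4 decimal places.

F(4.3) = -0.531385, F(5.1) = 0.439241
z_2 = 5.100000 − 0.439241·(0.800000)/(0.970626) = 4.737973;  |Δ| = 0.362027
F(4.737973) = 0.003583
z_3 = 4.737973 − 0.003583·(-0.362027)/(-0.435658) = 4.734996;  |Δ| = 0.002977
F(4.734996) = -0.000023
z_4 = 4.734996 − (-0.000023)·(-0.002977)/(-0.003606) = 4.735015;  |Δ| = 0.000019
|z_4 − z_3| = 0.000019 < 0.0001

n = 4, z_n = 4.7350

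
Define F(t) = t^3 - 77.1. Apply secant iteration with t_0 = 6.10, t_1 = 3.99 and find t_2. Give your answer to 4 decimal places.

4.1653

F(6.10) = 149.881000, F(3.99) = -13.578801
t_2 = 3.990000 − (-13.578801)·(3.990000 − 6.100000) / (-13.578801 − 149.881000) = 3.990000 − (28.651270)/(-163.459801) = 4.165280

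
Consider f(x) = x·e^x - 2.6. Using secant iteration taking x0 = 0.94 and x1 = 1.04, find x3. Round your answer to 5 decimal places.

0.97780

f(0.94) = -0.1936175, f(1.04) = 0.3423857
x2 = 1.0400000 − 0.3423857·(1.0400000 − 0.9400000) / (0.3423857 − (-0.1936175)) = 1.0400000 − (0.0342386)/(0.5360032) = 0.9761224
f(0.9761224) = -0.0092298
x3 = 0.9761224 − (-0.0092298)·(0.9761224 − 1.0400000) / (-0.0092298 − 0.3423857) = 0.9761224 − (0.0005896)/(-0.3516155) = 0.9777992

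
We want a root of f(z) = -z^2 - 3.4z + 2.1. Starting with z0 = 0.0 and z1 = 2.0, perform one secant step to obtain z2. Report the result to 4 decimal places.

f(0.0) = 2.100000, f(2.0) = -8.700000
z2 = 2.000000 − (-8.700000)·(2.000000 − 0.000000) / (-8.700000 − 2.100000) = 2.000000 − (-17.400000)/(-10.800000) = 0.388889

0.3889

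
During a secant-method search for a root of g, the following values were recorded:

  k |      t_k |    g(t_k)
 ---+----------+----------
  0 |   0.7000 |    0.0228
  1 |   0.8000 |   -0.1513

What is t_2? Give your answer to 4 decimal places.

t_2 = 0.8000 − (-0.1513)·(0.8000 − 0.7000) / (-0.1513 − 0.0228)
   = 0.8000 − (-0.015130)/(-0.174100) = 0.713096

0.7131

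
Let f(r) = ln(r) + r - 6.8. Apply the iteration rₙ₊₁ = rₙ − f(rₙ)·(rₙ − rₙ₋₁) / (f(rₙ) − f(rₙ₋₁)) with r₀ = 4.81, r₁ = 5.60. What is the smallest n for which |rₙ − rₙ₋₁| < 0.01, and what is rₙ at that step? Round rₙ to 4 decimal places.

f(4.81) = -0.419303, f(5.60) = 0.522767
r₂ = 5.600000 − 0.522767·(0.790000)/(0.942070) = 5.161619;  |Δ| = 0.438381
f(5.161619) = 0.002869
r₃ = 5.161619 − 0.002869·(-0.438381)/(-0.519898) = 5.159200;  |Δ| = 0.002419
|r₃ − r₂| = 0.002419 < 0.01

n = 3, rₙ = 5.1592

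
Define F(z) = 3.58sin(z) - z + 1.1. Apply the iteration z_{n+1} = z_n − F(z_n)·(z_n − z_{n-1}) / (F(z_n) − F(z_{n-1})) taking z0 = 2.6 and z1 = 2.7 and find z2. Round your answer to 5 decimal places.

2.68316

F(2.6) = 0.3454949, F(2.7) = -0.0699800
z2 = 2.7000000 − (-0.0699800)·(2.7000000 − 2.6000000) / (-0.0699800 − 0.3454949) = 2.7000000 − (-0.0069980)/(-0.4154749) = 2.6831566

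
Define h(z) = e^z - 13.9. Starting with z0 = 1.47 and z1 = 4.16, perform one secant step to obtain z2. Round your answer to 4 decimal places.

1.9002

h(1.47) = -9.550765, h(4.16) = 50.171523
z2 = 4.160000 − 50.171523·(4.160000 − 1.470000) / (50.171523 − (-9.550765)) = 4.160000 − (134.961396)/(59.722287) = 1.900184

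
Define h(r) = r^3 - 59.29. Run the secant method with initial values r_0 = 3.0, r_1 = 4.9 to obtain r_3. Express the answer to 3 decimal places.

3.849

h(3.0) = -32.29000, h(4.9) = 58.35900
r_2 = 4.90000 − 58.35900·(4.90000 − 3.00000) / (58.35900 − (-32.29000)) = 4.90000 − (110.88210)/(90.64900) = 3.67680
h(3.67680) = -9.58397
r_3 = 3.67680 − (-9.58397)·(3.67680 − 4.90000) / (-9.58397 − 58.35900) = 3.67680 − (11.72314)/(-67.94297) = 3.84934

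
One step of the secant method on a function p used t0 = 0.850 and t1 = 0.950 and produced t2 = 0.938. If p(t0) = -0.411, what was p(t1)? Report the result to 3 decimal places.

0.056

The secant line through (0.850, -0.411) and (0.950, p(t1)) crosses zero at t2 = 0.938.
So (0.850, -0.411), (0.950, p(t1)), (0.938, 0) are collinear:
p(t1) = -0.411 · (0.950 − 0.938) / (0.850 − 0.938) = -0.411 · (0.01200)/(-0.08800) = 0.05605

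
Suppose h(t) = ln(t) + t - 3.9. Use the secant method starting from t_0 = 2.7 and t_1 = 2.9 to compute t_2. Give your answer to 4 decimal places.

2.8523

h(2.7) = -0.206748, h(2.9) = 0.064711
t_2 = 2.900000 − 0.064711·(2.900000 − 2.700000) / (0.064711 − (-0.206748)) = 2.900000 − (0.012942)/(0.271459) = 2.852324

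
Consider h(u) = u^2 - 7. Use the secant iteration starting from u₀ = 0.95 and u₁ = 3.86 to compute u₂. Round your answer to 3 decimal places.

2.218

h(0.95) = -6.09750, h(3.86) = 7.89960
u₂ = 3.86000 − 7.89960·(3.86000 − 0.95000) / (7.89960 − (-6.09750)) = 3.86000 − (22.98784)/(13.99710) = 2.21767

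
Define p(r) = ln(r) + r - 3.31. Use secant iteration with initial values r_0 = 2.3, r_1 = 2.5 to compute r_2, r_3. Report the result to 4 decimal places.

2.4250, 2.4244

p(2.3) = -0.177091, p(2.5) = 0.106291
r_2 = 2.500000 − 0.106291·(2.500000 − 2.300000) / (0.106291 − (-0.177091)) = 2.500000 − (0.021258)/(0.283382) = 2.424984
p(2.424984) = 0.000809
r_3 = 2.424984 − 0.000809·(2.424984 − 2.500000) / (0.000809 − 0.106291) = 2.424984 − (-0.000061)/(-0.105482) = 2.424409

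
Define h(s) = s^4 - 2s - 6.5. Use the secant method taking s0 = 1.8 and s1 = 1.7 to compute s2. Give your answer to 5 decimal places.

1.77956

h(1.8) = 0.3976000, h(1.7) = -1.5479000
s2 = 1.7000000 − (-1.5479000)·(1.7000000 − 1.8000000) / (-1.5479000 − 0.3976000) = 1.7000000 − (0.1547900)/(-1.9455000) = 1.7795631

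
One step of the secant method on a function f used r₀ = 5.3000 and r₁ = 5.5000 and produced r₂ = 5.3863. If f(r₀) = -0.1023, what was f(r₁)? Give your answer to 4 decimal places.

The secant line through (5.3000, -0.1023) and (5.5000, f(r₁)) crosses zero at r₂ = 5.3863.
So (5.3000, -0.1023), (5.5000, f(r₁)), (5.3863, 0) are collinear:
f(r₁) = -0.1023 · (5.5000 − 5.3863) / (5.3000 − 5.3863) = -0.1023 · (0.113700)/(-0.086300) = 0.134780

0.1348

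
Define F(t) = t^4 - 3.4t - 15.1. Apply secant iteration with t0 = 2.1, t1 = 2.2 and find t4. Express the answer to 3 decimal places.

F(2.1) = -2.79190, F(2.2) = 0.84560
t2 = 2.20000 − 0.84560·(2.20000 − 2.10000) / (0.84560 − (-2.79190)) = 2.20000 − (0.08456)/(3.63750) = 2.17675
F(2.17675) = -0.04990
t3 = 2.17675 − (-0.04990)·(2.17675 − 2.20000) / (-0.04990 − 0.84560) = 2.17675 − (0.00116)/(-0.89550) = 2.17805
F(2.17805) = -0.00081
t4 = 2.17805 − (-0.00081)·(2.17805 − 2.17675) / (-0.00081 − (-0.04990)) = 2.17805 − (0.00000)/(0.04909) = 2.17807

2.178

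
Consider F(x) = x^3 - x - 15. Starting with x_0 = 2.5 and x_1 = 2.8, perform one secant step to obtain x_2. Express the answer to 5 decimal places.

F(2.5) = -1.8750000, F(2.8) = 4.1520000
x_2 = 2.8000000 − 4.1520000·(2.8000000 − 2.5000000) / (4.1520000 − (-1.8750000)) = 2.8000000 − (1.2456000)/(6.0270000) = 2.5933300

2.59333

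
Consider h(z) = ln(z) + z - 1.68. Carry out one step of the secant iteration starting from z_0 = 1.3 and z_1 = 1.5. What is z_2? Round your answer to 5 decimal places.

1.36857

h(1.3) = -0.1176357, h(1.5) = 0.2254651
z_2 = 1.5000000 − 0.2254651·(1.5000000 − 1.3000000) / (0.2254651 − (-0.1176357)) = 1.5000000 − (0.0450930)/(0.3431008) = 1.3685721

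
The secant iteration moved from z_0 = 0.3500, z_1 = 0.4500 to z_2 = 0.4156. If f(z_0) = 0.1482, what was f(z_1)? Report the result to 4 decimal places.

The secant line through (0.3500, 0.1482) and (0.4500, f(z_1)) crosses zero at z_2 = 0.4156.
So (0.3500, 0.1482), (0.4500, f(z_1)), (0.4156, 0) are collinear:
f(z_1) = 0.1482 · (0.4500 − 0.4156) / (0.3500 − 0.4156) = 0.1482 · (0.034400)/(-0.065600) = -0.077715

-0.0777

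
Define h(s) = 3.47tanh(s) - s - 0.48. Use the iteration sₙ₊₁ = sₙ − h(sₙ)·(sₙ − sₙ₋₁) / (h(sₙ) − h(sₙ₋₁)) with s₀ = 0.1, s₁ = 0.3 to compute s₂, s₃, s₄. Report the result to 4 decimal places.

h(0.1) = -0.234152, h(0.3) = 0.230855
s₂ = 0.300000 − 0.230855·(0.300000 − 0.100000) / (0.230855 − (-0.234152)) = 0.300000 − (0.046171)/(0.465007) = 0.200709
h(0.200709) = 0.006548
s₃ = 0.200709 − 0.006548·(0.200709 − 0.300000) / (0.006548 − 0.230855) = 0.200709 − (-0.000650)/(-0.224307) = 0.197811
h(0.197811) = -0.000222
s₄ = 0.197811 − (-0.000222)·(0.197811 − 0.200709) / (-0.000222 − 0.006548) = 0.197811 − (0.000001)/(-0.006770) = 0.197906

0.2007, 0.1978, 0.1979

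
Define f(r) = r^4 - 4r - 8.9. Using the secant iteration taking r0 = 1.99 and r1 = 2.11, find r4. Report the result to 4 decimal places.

f(1.99) = -1.177608, f(2.11) = 2.481194
r2 = 2.110000 − 2.481194·(2.110000 − 1.990000) / (2.481194 − (-1.177608)) = 2.110000 − (0.297743)/(3.658802) = 2.028623
f(2.028623) = -0.078713
r3 = 2.028623 − (-0.078713)·(2.028623 − 2.110000) / (-0.078713 − 2.481194) = 2.028623 − (0.006405)/(-2.559907) = 2.031125
f(2.031125) = -0.005009
r4 = 2.031125 − (-0.005009)·(2.031125 − 2.028623) / (-0.005009 − (-0.078713)) = 2.031125 − (-0.000013)/(0.073704) = 2.031295

2.0313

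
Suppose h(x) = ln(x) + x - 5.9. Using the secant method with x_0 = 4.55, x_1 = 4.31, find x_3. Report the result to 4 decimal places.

h(4.55) = 0.165127, h(4.31) = -0.129062
x_2 = 4.310000 − (-0.129062)·(4.310000 − 4.550000) / (-0.129062 − 0.165127) = 4.310000 − (0.030975)/(-0.294189) = 4.415289
h(4.415289) = 0.000362
x_3 = 4.415289 − 0.000362·(4.415289 − 4.310000) / (0.000362 − (-0.129062)) = 4.415289 − (0.000038)/(0.129424) = 4.414994

4.4150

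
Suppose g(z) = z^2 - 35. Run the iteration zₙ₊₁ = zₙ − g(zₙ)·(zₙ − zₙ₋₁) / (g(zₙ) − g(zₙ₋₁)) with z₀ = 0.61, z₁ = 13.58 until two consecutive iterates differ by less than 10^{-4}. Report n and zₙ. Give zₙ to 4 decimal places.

g(0.61) = -34.627900, g(13.58) = 149.416400
z₂ = 13.580000 − 149.416400·(12.970000)/(184.044300) = 3.050303;  |Δ| = 10.529697
g(3.050303) = -25.695651
z₃ = 3.050303 − (-25.695651)·(-10.529697)/(-175.112051) = 4.595413;  |Δ| = 1.545110
g(4.595413) = -13.882177
z₄ = 4.595413 − (-13.882177)·(1.545110)/(11.813475) = 6.411094;  |Δ| = 1.815680
g(6.411094) = 6.102121
z₅ = 6.411094 − 6.102121·(1.815680)/(19.984298) = 5.856683;  |Δ| = 0.554410
g(5.856683) = -0.699261
z₆ = 5.856683 − (-0.699261)·(-0.554410)/(-6.801383) = 5.913683;  |Δ| = 0.057000
g(5.913683) = -0.028352
z₇ = 5.913683 − (-0.028352)·(0.057000)/(0.670909) = 5.916092;  |Δ| = 0.002409
g(5.916092) = 0.000143
z₈ = 5.916092 − 0.000143·(0.002409)/(0.028495) = 5.916080;  |Δ| = 0.000012
|z₈ − z₇| = 0.000012 < 10^{-4}

n = 8, zₙ = 5.9161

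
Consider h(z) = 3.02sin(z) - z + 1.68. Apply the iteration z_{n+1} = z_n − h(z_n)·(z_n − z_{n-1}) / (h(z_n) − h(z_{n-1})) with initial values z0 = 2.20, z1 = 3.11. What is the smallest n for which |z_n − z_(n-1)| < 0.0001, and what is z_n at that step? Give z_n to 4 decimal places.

h(2.20) = 1.921659, h(3.11) = -1.334606
z2 = 3.110000 − (-1.334606)·(0.910000)/(-3.256265) = 2.737029;  |Δ| = 0.372971
h(2.737029) = 0.131695
z3 = 2.737029 − 0.131695·(-0.372971)/(1.466301) = 2.770528;  |Δ| = 0.033498
h(2.770528) = 0.004550
z4 = 2.770528 − 0.004550·(0.033498)/(-0.127146) = 2.771726;  |Δ| = 0.001199
h(2.771726) = -0.000023
z5 = 2.771726 − (-0.000023)·(0.001199)/(-0.004573) = 2.771720;  |Δ| = 0.000006
|z5 − z4| = 0.000006 < 0.0001

n = 5, z_n = 2.7717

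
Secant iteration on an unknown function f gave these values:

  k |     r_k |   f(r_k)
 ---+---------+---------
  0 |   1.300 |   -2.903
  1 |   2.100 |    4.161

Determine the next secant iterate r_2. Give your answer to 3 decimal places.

r_2 = 2.100 − 4.161·(2.100 − 1.300) / (4.161 − (-2.903))
   = 2.100 − (3.32880)/(7.06400) = 1.62877

1.629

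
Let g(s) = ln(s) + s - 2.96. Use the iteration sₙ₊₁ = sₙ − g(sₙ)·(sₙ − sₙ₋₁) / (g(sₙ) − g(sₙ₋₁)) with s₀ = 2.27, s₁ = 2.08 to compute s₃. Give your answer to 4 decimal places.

2.1805

g(2.27) = 0.129780, g(2.08) = -0.147632
s₂ = 2.080000 − (-0.147632)·(2.080000 − 2.270000) / (-0.147632 − 0.129780) = 2.080000 − (0.028050)/(-0.277412) = 2.181114
g(2.181114) = 0.000949
s₃ = 2.181114 − 0.000949·(2.181114 − 2.080000) / (0.000949 − (-0.147632)) = 2.181114 − (0.000096)/(0.148581) = 2.180468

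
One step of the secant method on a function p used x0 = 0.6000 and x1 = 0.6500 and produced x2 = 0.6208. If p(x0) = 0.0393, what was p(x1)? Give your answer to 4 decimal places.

-0.0552

The secant line through (0.6000, 0.0393) and (0.6500, p(x1)) crosses zero at x2 = 0.6208.
So (0.6000, 0.0393), (0.6500, p(x1)), (0.6208, 0) are collinear:
p(x1) = 0.0393 · (0.6500 − 0.6208) / (0.6000 − 0.6208) = 0.0393 · (0.029200)/(-0.020800) = -0.055171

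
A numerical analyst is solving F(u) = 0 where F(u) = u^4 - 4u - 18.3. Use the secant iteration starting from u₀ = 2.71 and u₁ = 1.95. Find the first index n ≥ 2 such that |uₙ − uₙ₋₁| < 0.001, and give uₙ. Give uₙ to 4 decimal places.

F(2.71) = 24.795805, F(1.95) = -11.640994
u₂ = 1.950000 − (-11.640994)·(-0.760000)/(-36.436799) = 2.192808;  |Δ| = 0.242808
F(2.192808) = -3.950445
u₃ = 2.192808 − (-3.950445)·(0.242808)/(7.690548) = 2.317533;  |Δ| = 0.124725
F(2.317533) = 1.277065
u₄ = 2.317533 − 1.277065·(0.124725)/(5.227510) = 2.287063;  |Δ| = 0.030470
F(2.287063) = -0.088477
u₅ = 2.287063 − (-0.088477)·(-0.030470)/(-1.365541) = 2.289037;  |Δ| = 0.001974
F(2.289037) = -0.001782
u₆ = 2.289037 − (-0.001782)·(0.001974)/(0.086694) = 2.289078;  |Δ| = 0.000041
|u₆ − u₅| = 0.000041 < 0.001

n = 6, uₙ = 2.2891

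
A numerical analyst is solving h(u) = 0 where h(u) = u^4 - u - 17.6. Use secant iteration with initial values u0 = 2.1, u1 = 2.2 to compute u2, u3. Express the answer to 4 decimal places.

h(2.1) = -0.251900, h(2.2) = 3.625600
u2 = 2.200000 − 3.625600·(2.200000 − 2.100000) / (3.625600 − (-0.251900)) = 2.200000 − (0.362560)/(3.877500) = 2.106496
h(2.106496) = -0.016623
u3 = 2.106496 − (-0.016623)·(2.106496 − 2.200000) / (-0.016623 − 3.625600) = 2.106496 − (0.001554)/(-3.642223) = 2.106923

2.1065, 2.1069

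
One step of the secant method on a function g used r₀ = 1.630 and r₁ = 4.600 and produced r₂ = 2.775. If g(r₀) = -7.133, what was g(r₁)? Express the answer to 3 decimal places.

11.369

The secant line through (1.630, -7.133) and (4.600, g(r₁)) crosses zero at r₂ = 2.775.
So (1.630, -7.133), (4.600, g(r₁)), (2.775, 0) are collinear:
g(r₁) = -7.133 · (4.600 − 2.775) / (1.630 − 2.775) = -7.133 · (1.82500)/(-1.14500) = 11.36919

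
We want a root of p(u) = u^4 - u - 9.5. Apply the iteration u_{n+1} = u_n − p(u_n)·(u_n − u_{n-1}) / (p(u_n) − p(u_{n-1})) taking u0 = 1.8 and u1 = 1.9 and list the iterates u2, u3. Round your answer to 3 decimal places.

1.833, 1.835

p(1.8) = -0.80240, p(1.9) = 1.63210
u2 = 1.90000 − 1.63210·(1.90000 − 1.80000) / (1.63210 − (-0.80240)) = 1.90000 − (0.16321)/(2.43450) = 1.83296
p(1.83296) = -0.04510
u3 = 1.83296 − (-0.04510)·(1.83296 − 1.90000) / (-0.04510 − 1.63210) = 1.83296 − (0.00302)/(-1.67720) = 1.83476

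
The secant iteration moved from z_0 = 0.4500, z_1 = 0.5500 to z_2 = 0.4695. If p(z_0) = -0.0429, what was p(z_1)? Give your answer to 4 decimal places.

0.1771

The secant line through (0.4500, -0.0429) and (0.5500, p(z_1)) crosses zero at z_2 = 0.4695.
So (0.4500, -0.0429), (0.5500, p(z_1)), (0.4695, 0) are collinear:
p(z_1) = -0.0429 · (0.5500 − 0.4695) / (0.4500 − 0.4695) = -0.0429 · (0.080500)/(-0.019500) = 0.177100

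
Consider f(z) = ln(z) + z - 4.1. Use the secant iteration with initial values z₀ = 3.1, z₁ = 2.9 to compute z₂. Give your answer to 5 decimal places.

3.00146

f(3.1) = 0.1314021, f(2.9) = -0.1352893
z₂ = 2.9000000 − (-0.1352893)·(2.9000000 − 3.1000000) / (-0.1352893 − 0.1314021) = 2.9000000 − (0.0270579)/(-0.2666914) = 3.0014575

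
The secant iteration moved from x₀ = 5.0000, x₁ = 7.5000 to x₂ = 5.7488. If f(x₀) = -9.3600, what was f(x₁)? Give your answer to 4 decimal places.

21.8900

The secant line through (5.0000, -9.3600) and (7.5000, f(x₁)) crosses zero at x₂ = 5.7488.
So (5.0000, -9.3600), (7.5000, f(x₁)), (5.7488, 0) are collinear:
f(x₁) = -9.3600 · (7.5000 − 5.7488) / (5.0000 − 5.7488) = -9.3600 · (1.751200)/(-0.748800) = 21.890000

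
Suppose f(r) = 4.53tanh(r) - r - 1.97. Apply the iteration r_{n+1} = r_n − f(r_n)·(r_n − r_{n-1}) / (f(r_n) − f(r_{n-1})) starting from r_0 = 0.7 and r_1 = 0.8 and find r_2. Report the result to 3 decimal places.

f(0.7) = 0.06779, f(0.8) = 0.23809
r_2 = 0.80000 − 0.23809·(0.80000 − 0.70000) / (0.23809 − 0.06779) = 0.80000 − (0.02381)/(0.17030) = 0.66020

0.660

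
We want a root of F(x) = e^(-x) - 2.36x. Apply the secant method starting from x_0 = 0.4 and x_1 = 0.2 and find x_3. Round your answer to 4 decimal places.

F(0.4) = -0.273680, F(0.2) = 0.346731
x_2 = 0.200000 − 0.346731·(0.200000 − 0.400000) / (0.346731 − (-0.273680)) = 0.200000 − (-0.069346)/(0.620411) = 0.311775
F(0.311775) = -0.003641
x_3 = 0.311775 − (-0.003641)·(0.311775 − 0.200000) / (-0.003641 − 0.346731) = 0.311775 − (-0.000407)/(-0.350372) = 0.310613

0.3106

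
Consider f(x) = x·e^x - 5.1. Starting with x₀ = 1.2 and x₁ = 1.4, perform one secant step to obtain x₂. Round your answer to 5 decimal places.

1.33181

f(1.2) = -1.1158597, f(1.4) = 0.5772800
x₂ = 1.4000000 − 0.5772800·(1.4000000 − 1.2000000) / (0.5772800 − (-1.1158597)) = 1.4000000 − (0.1154560)/(1.6931396) = 1.3318095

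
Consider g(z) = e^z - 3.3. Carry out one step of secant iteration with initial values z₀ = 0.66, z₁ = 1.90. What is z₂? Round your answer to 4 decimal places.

g(0.66) = -1.365208, g(1.90) = 3.385894
z₂ = 1.900000 − 3.385894·(1.900000 − 0.660000) / (3.385894 − (-1.365208)) = 1.900000 − (4.198509)/(4.751102) = 1.016308

1.0163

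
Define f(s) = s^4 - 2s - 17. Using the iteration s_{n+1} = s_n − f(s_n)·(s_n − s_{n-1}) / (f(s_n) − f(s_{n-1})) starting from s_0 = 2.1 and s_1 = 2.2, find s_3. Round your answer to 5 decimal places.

2.14814

f(2.1) = -1.7519000, f(2.2) = 2.0256000
s_2 = 2.2000000 − 2.0256000·(2.2000000 − 2.1000000) / (2.0256000 − (-1.7519000)) = 2.2000000 − (0.2025600)/(3.7775000) = 2.1463772
f(2.1463772) = -0.0689023
s_3 = 2.1463772 − (-0.0689023)·(2.1463772 − 2.2000000) / (-0.0689023 − 2.0256000) = 2.1463772 − (0.0036947)/(-2.0945023) = 2.1481412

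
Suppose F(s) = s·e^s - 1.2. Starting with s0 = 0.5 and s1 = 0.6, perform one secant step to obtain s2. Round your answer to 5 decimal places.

0.63969

F(0.5) = -0.3756394, F(0.6) = -0.1067287
s2 = 0.6000000 − (-0.1067287)·(0.6000000 − 0.5000000) / (-0.1067287 − (-0.3756394)) = 0.6000000 − (-0.0106729)/(0.2689106) = 0.6396893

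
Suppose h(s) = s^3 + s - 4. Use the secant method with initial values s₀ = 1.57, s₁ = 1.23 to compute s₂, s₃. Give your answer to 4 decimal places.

1.3616, 1.3805

h(1.57) = 1.439893, h(1.23) = -0.909133
s₂ = 1.230000 − (-0.909133)·(1.230000 − 1.570000) / (-0.909133 − 1.439893) = 1.230000 − (0.309105)/(-2.349026) = 1.361589
h(1.361589) = -0.114130
s₃ = 1.361589 − (-0.114130)·(1.361589 − 1.230000) / (-0.114130 − (-0.909133)) = 1.361589 − (-0.015018)/(0.795003) = 1.380479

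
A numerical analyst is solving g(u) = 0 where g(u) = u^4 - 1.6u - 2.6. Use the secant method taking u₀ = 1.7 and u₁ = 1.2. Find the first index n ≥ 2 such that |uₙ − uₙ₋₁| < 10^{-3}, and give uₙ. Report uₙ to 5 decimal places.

g(1.7) = 3.0321000, g(1.2) = -2.4464000
u₂ = 1.2000000 − (-2.4464000)·(-0.5000000)/(-5.4785000) = 1.4232728;  |Δ| = 0.2232728
g(1.4232728) = -0.7737539
u₃ = 1.4232728 − (-0.7737539)·(0.2232728)/(1.6726461) = 1.5265572;  |Δ| = 0.1032844
g(1.5265572) = 0.3881645
u₄ = 1.5265572 − 0.3881645·(0.1032844)/(1.1619184) = 1.4920527;  |Δ| = 0.0345044
g(1.4920527) = -0.0312227
u₅ = 1.4920527 − (-0.0312227)·(-0.0345044)/(-0.4193872) = 1.4946215;  |Δ| = 0.0025688
g(1.4946215) = -0.0011140
u₆ = 1.4946215 − (-0.0011140)·(0.0025688)/(0.0301087) = 1.4947166;  |Δ| = 0.0000950
|u₆ − u₅| = 0.0000950 < 10^{-3}

n = 6, uₙ = 1.49472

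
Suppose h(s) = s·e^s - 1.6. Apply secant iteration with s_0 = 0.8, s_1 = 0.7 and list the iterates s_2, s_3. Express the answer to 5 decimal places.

0.75134, 0.75338

h(0.8) = 0.1804327, h(0.7) = -0.1903731
s_2 = 0.7000000 − (-0.1903731)·(0.7000000 − 0.8000000) / (-0.1903731 − 0.1804327) = 0.7000000 − (0.0190373)/(-0.3708058) = 0.7513404
h(0.7513404) = -0.0072790
s_3 = 0.7513404 − (-0.0072790)·(0.7513404 − 0.7000000) / (-0.0072790 − (-0.1903731)) = 0.7513404 − (-0.0003737)/(0.1830941) = 0.7533814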